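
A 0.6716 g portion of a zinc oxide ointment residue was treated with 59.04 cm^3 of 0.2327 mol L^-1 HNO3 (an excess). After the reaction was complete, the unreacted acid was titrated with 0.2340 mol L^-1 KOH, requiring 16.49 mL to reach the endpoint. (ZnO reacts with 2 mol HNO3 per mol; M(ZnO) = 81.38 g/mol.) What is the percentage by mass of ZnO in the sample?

Total n(HNO3) added = 0.2327 x 0.05904 = 0.01374 mol.
n(KOH) used = 0.2340 x 0.01649 = 0.003859 mol, which equals the excess n(HNO3).
So n(HNO3) consumed by the sample = 0.01374 - 0.003859 = 0.009880 mol.
n(ZnO) = 0.009880 / 2 = 0.004940 mol.
mass ZnO = 0.004940 x 81.38 = 0.4020 g, so %ZnO = 0.4020/0.6716 x 100 = 59.9%.

59.9%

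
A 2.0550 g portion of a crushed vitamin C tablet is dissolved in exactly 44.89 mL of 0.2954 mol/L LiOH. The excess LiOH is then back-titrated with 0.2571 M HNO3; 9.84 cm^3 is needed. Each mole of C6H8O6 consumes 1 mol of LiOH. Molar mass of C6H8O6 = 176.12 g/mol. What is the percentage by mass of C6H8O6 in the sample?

Total n(LiOH) added = 0.2954 x 0.04489 = 0.01326 mol.
n(HNO3) used = 0.2571 x 0.009840 = 0.002530 mol, which equals the excess n(LiOH).
So n(LiOH) consumed by the sample = 0.01326 - 0.002530 = 0.01073 mol.
n(C6H8O6) = 0.01073 / 1 = 0.01073 mol.
mass C6H8O6 = 0.01073 x 176.12 = 1.890 g, so %C6H8O6 = 1.890/2.0550 x 100 = 92.0%.

92.0%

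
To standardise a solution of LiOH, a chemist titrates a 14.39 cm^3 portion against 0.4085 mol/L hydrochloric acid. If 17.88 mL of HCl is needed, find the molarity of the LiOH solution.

n(HCl) delivered = 0.4085 x 0.01788 = 0.007304 mol.
For a 1:1 reaction, n(LiOH) = 0.007304 mol.
[LiOH] = 0.007304 mol / 0.01439 L = 0.508 M.

0.508 M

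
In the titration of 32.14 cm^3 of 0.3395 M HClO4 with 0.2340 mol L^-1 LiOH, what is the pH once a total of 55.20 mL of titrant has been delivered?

n(acid) = 0.3395 x 0.03214 = 0.01091 mol; n(LiOH) added = 0.2340 x 0.05520 = 0.01292 mol.
Base is in excess by 0.01292 - 0.01091 = 0.002005 mol in a total volume of 0.08734 L.
[OH^-] = 0.002005/0.08734 = 0.02296 M, so pOH = 1.64 and pH = 14.00 - 1.64 = 12.36.

12.36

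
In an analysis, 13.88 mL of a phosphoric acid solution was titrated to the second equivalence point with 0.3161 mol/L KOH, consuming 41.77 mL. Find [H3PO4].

n(KOH) = 0.3161 x 0.04177 = 0.01320 mol.
At the second equivalence point, 2 mol OH^- react per mol H3PO4, so n(H3PO4) = 0.01320 / 2 = 0.006602 mol.
[H3PO4] = 0.006602 / 0.01388 L = 0.476 M.

0.476 M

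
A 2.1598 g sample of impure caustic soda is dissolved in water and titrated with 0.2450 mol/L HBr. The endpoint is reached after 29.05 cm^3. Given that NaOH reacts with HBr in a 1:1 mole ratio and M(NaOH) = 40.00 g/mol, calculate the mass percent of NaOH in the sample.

13.2%

n(HBr) = 0.2450 x 0.02905 = 0.007117 mol.
n(NaOH) = 0.007117 / 1 = 0.007117 mol.
mass of NaOH = 0.007117 x 40.00 = 0.2847 g.
% purity = 0.2847 / 2.1598 x 100 = 13.2%.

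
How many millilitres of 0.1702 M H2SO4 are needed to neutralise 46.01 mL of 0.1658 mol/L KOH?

n(KOH) = 0.1658 mol/L x 0.04601 L = 0.007628 mol.
The neutralisation is 2 KOH : 1 H2SO4, so n(H2SO4) = 0.007628 x 1/2 = 0.003814 mol.
V(H2SO4) = 0.003814 / 0.1702 = 0.02241 L = 22.4 mL.

22.4 mL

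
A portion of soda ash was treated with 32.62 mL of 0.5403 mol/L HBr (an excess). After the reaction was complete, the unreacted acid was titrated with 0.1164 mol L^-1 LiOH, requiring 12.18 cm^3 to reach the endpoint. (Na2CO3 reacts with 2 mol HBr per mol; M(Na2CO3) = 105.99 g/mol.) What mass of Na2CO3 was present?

0.859 g

Total n(HBr) added = 0.5403 x 0.03262 = 0.01762 mol.
n(LiOH) used = 0.1164 x 0.01218 = 0.001418 mol, which equals the excess n(HBr).
So n(HBr) consumed by the sample = 0.01762 - 0.001418 = 0.01621 mol.
n(Na2CO3) = 0.01621 / 2 = 0.008103 mol.
mass = 0.008103 mol x 105.99 g/mol = 0.859 g.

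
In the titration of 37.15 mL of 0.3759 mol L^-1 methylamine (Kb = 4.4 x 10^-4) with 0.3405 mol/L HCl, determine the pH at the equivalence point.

n(CH3NH2) = 0.3759 x 0.03715 = 0.01396 mol; V(HCl) at equivalence = 0.01396/0.3405 = 0.04101 L.
At equivalence the base is fully converted to CH3NH3+; total volume = 0.07816 L, so [CH3NH3+] = 0.01396/0.07816 = 0.1787 M.
Ka(CH3NH3+) = Kw/Kb = 1.0e-14 / 4.4 x 10^-4 = 2.27e-11.
[H^+] = sqrt(Ka x [CH3NH3+]) = sqrt(2.27e-11 x 0.1787) = 2.02e-6 M.
pH = -log(2.02e-6) = 5.70.

5.70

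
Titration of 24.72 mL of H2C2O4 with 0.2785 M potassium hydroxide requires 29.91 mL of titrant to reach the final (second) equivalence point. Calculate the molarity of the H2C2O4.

n(KOH) = 0.2785 x 0.02991 = 0.008330 mol.
At the final (second) equivalence point, 2 mol OH^- react per mol H2C2O4, so n(H2C2O4) = 0.008330 / 2 = 0.004165 mol.
[H2C2O4] = 0.004165 / 0.02472 L = 0.168 M.

0.168 M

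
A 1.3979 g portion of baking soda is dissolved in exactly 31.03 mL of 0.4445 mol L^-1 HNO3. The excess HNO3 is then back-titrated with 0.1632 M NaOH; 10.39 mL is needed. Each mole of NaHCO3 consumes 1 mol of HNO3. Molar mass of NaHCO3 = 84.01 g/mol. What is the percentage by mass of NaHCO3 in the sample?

72.7%

Total n(HNO3) added = 0.4445 x 0.03103 = 0.01379 mol.
n(NaOH) used = 0.1632 x 0.01039 = 0.001696 mol, which equals the excess n(HNO3).
So n(HNO3) consumed by the sample = 0.01379 - 0.001696 = 0.01210 mol.
n(NaHCO3) = 0.01210 / 1 = 0.01210 mol.
mass NaHCO3 = 0.01210 x 84.01 = 1.016 g, so %NaHCO3 = 1.016/1.3979 x 100 = 72.7%.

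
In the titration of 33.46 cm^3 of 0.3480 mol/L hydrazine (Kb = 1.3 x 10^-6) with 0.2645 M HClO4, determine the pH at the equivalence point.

4.47

n(N2H4) = 0.3480 x 0.03346 = 0.01164 mol; V(HClO4) at equivalence = 0.01164/0.2645 = 0.04402 L.
At equivalence the base is fully converted to N2H5+; total volume = 0.07748 L, so [N2H5+] = 0.01164/0.07748 = 0.1503 M.
Ka(N2H5+) = Kw/Kb = 1.0e-14 / 1.3 x 10^-6 = 7.69e-9.
[H^+] = sqrt(Ka x [N2H5+]) = sqrt(7.69e-9 x 0.1503) = 3.40e-5 M.
pH = -log(3.40e-5) = 4.47.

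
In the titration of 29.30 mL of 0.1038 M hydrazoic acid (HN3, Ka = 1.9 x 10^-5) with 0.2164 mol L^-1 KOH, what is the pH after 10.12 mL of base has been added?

5.13

Initial n(HN3) = 0.1038 x 0.02930 = 0.003041 mol.
n(KOH) added = 0.2164 x 0.01012 = 0.002190 mol, converting that many moles of HN3 to N3-.
Remaining n(HN3) = 0.0008514 mol; n(N3-) = 0.002190 mol.
By Henderson-Hasselbalch, pH = pKa + log([A^-]/[HA]) = 4.72 + log(0.002190/0.0008514) = 4.72 + (+0.41) = 5.13.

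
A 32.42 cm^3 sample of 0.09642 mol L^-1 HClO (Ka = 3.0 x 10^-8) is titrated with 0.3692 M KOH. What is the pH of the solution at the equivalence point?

n(HClO) = 0.09642 x 0.03242 = 0.003126 mol; V(KOH) at equivalence = 0.003126/0.3692 = 0.008467 L.
At equivalence all the acid is converted to ClO-; total volume = 0.03242 + 0.008467 = 0.04089 L, so [ClO-] = 0.003126/0.04089 = 0.07645 M.
Kb = Kw/Ka = 1.0e-14 / 3.0 x 10^-8 = 3.33e-7.
[OH^-] = sqrt(Kb x [ClO-]) = sqrt(3.33e-7 x 0.07645) = 0.000160 M.
pOH = 3.80, so pH = 14.00 - 3.80 = 10.20.

10.20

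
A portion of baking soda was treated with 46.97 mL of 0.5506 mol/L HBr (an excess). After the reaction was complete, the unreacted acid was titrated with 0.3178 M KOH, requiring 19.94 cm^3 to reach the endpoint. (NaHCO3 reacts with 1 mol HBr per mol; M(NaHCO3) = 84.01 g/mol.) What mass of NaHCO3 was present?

Total n(HBr) added = 0.5506 x 0.04697 = 0.02586 mol.
n(KOH) used = 0.3178 x 0.01994 = 0.006337 mol, which equals the excess n(HBr).
So n(HBr) consumed by the sample = 0.02586 - 0.006337 = 0.01952 mol.
n(NaHCO3) = 0.01952 / 1 = 0.01952 mol.
mass = 0.01952 mol x 84.01 g/mol = 1.64 g.

1.64 g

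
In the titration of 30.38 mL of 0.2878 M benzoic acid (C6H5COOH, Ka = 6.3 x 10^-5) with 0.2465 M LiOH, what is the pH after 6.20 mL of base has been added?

3.53

Initial n(C6H5COOH) = 0.2878 x 0.03038 = 0.008743 mol.
n(LiOH) added = 0.2465 x 0.006200 = 0.001528 mol, converting that many moles of C6H5COOH to C6H5COO-.
Remaining n(C6H5COOH) = 0.007215 mol; n(C6H5COO-) = 0.001528 mol.
By Henderson-Hasselbalch, pH = pKa + log([A^-]/[HA]) = 4.20 + log(0.001528/0.007215) = 4.20 + (-0.67) = 3.53.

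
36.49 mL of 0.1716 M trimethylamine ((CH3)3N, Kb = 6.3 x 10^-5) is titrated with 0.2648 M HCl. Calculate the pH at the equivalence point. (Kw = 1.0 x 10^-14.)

5.39

n((CH3)3N) = 0.1716 x 0.03649 = 0.006262 mol; V(HCl) at equivalence = 0.006262/0.2648 = 0.02365 L.
At equivalence the base is fully converted to (CH3)3NH+; total volume = 0.06014 L, so [(CH3)3NH+] = 0.006262/0.06014 = 0.1041 M.
Ka((CH3)3NH+) = Kw/Kb = 1.0e-14 / 6.3 x 10^-5 = 1.59e-10.
[H^+] = sqrt(Ka x [(CH3)3NH+]) = sqrt(1.59e-10 x 0.1041) = 4.07e-6 M.
pH = -log(4.07e-6) = 5.39.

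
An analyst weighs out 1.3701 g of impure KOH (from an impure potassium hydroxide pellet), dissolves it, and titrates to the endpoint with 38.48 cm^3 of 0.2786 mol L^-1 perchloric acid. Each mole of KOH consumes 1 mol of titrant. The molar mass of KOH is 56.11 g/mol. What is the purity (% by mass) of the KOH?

n(HClO4) = 0.2786 x 0.03848 = 0.01072 mol.
n(KOH) = 0.01072 / 1 = 0.01072 mol.
mass of KOH = 0.01072 x 56.11 = 0.6015 g.
% purity = 0.6015 / 1.3701 x 100 = 43.9%.

43.9%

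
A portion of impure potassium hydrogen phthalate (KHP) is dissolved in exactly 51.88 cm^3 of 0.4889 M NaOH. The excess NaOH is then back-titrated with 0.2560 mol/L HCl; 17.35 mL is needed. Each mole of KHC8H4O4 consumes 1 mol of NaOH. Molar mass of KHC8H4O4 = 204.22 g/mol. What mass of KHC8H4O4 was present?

4.27 g

Total n(NaOH) added = 0.4889 x 0.05188 = 0.02536 mol.
n(HCl) used = 0.2560 x 0.01735 = 0.004442 mol, which equals the excess n(NaOH).
So n(NaOH) consumed by the sample = 0.02536 - 0.004442 = 0.02092 mol.
n(KHC8H4O4) = 0.02092 / 1 = 0.02092 mol.
mass = 0.02092 mol x 204.22 g/mol = 4.27 g.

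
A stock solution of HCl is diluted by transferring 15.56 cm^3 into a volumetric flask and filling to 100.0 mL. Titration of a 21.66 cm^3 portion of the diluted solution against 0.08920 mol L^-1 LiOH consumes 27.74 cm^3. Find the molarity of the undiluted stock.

n(LiOH) = 0.08920 x 0.02774 = 0.002474 mol.
n(HCl) in the aliquot = 0.002474 mol.
[diluted HCl] = 0.002474 / 0.02166 = 0.1142 M.
Dilution factor = 100.0/15.56 = 6.427, so [stock] = 0.1142 x 6.427 = 0.734 M.

0.734 M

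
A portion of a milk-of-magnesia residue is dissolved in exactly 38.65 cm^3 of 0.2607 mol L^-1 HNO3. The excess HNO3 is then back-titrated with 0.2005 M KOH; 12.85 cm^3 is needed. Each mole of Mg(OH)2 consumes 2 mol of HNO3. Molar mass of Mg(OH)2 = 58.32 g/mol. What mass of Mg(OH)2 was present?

Total n(HNO3) added = 0.2607 x 0.03865 = 0.01008 mol.
n(KOH) used = 0.2005 x 0.01285 = 0.002576 mol, which equals the excess n(HNO3).
So n(HNO3) consumed by the sample = 0.01008 - 0.002576 = 0.007500 mol.
n(Mg(OH)2) = 0.007500 / 2 = 0.003750 mol.
mass = 0.003750 mol x 58.32 g/mol = 0.219 g.

0.219 g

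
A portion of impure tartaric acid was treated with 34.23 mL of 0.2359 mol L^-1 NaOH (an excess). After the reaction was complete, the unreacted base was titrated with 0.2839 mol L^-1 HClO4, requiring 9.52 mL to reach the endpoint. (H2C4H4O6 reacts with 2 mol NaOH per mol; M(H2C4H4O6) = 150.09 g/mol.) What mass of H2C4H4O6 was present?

Total n(NaOH) added = 0.2359 x 0.03423 = 0.008075 mol.
n(HClO4) used = 0.2839 x 0.009520 = 0.002703 mol, which equals the excess n(NaOH).
So n(NaOH) consumed by the sample = 0.008075 - 0.002703 = 0.005372 mol.
n(H2C4H4O6) = 0.005372 / 2 = 0.002686 mol.
mass = 0.002686 mol x 150.09 g/mol = 0.403 g.

0.403 g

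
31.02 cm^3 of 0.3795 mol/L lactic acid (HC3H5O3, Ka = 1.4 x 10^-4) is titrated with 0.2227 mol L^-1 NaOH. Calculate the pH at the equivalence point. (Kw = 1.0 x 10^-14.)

n(HC3H5O3) = 0.3795 x 0.03102 = 0.01177 mol; V(NaOH) at equivalence = 0.01177/0.2227 = 0.05286 L.
At equivalence all the acid is converted to C3H5O3-; total volume = 0.03102 + 0.05286 = 0.08388 L, so [C3H5O3-] = 0.01177/0.08388 = 0.1403 M.
Kb = Kw/Ka = 1.0e-14 / 1.4 x 10^-4 = 7.14e-11.
[OH^-] = sqrt(Kb x [C3H5O3-]) = sqrt(7.14e-11 x 0.1403) = 3.17e-6 M.
pOH = 5.50, so pH = 14.00 - 5.50 = 8.50.

8.50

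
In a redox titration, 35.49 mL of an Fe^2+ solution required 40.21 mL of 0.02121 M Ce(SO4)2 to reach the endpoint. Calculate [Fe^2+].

0.0240 M

n(Ce(SO4)2) = 0.02121 x 0.04021 = 0.0008529 mol.
From the balanced equation, 1 mol Ce(SO4)2 reacts with 1 mol Fe^2+, so n(Fe^2+) = 0.0008529 x 1/1 = 0.0008529 mol.
[Fe^2+] = 0.0008529 / 0.03549 L = 0.0240 M.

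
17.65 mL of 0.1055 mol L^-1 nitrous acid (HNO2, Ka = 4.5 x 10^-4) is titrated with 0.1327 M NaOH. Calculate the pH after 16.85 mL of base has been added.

12.03

n(acid) = 0.1055 x 0.01765 = 0.001862 mol; n(NaOH) added = 0.1327 x 0.01685 = 0.002236 mol.
Base is in excess by 0.002236 - 0.001862 = 0.0003739 mol in a total volume of 0.03450 L.
[OH^-] = 0.0003739/0.03450 = 0.01084 M, so pOH = 1.97 and pH = 14.00 - 1.97 = 12.03.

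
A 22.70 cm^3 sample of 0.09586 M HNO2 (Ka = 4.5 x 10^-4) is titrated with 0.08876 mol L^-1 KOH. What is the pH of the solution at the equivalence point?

8.01

n(HNO2) = 0.09586 x 0.02270 = 0.002176 mol; V(KOH) at equivalence = 0.002176/0.08876 = 0.02452 L.
At equivalence all the acid is converted to NO2-; total volume = 0.02270 + 0.02452 = 0.04722 L, so [NO2-] = 0.002176/0.04722 = 0.04609 M.
Kb = Kw/Ka = 1.0e-14 / 4.5 x 10^-4 = 2.22e-11.
[OH^-] = sqrt(Kb x [NO2-]) = sqrt(2.22e-11 x 0.04609) = 1.01e-6 M.
pOH = 5.99, so pH = 14.00 - 5.99 = 8.01.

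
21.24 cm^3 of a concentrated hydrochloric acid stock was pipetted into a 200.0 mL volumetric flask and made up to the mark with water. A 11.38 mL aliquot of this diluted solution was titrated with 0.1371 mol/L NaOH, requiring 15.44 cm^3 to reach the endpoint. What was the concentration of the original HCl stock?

1.75 M

n(NaOH) = 0.1371 x 0.01544 = 0.002117 mol.
n(HCl) in the aliquot = 0.002117 mol.
[diluted HCl] = 0.002117 / 0.01138 = 0.1860 M.
Dilution factor = 200.0/21.24 = 9.416, so [stock] = 0.1860 x 9.416 = 1.75 M.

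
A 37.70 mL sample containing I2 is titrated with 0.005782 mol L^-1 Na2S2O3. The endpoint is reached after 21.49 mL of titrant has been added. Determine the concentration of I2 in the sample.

n(Na2S2O3) = 0.005782 x 0.02149 = 0.0001243 mol.
From the balanced equation, 2 mol Na2S2O3 reacts with 1 mol I2, so n(I2) = 0.0001243 x 1/2 = 6.213e-5 mol.
[I2] = 6.213e-5 / 0.03770 L = 0.00165 M.

0.00165 M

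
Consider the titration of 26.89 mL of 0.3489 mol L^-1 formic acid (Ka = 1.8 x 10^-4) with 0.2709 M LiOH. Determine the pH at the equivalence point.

8.46

n(HCOOH) = 0.3489 x 0.02689 = 0.009382 mol; V(LiOH) at equivalence = 0.009382/0.2709 = 0.03463 L.
At equivalence all the acid is converted to HCOO-; total volume = 0.02689 + 0.03463 = 0.06152 L, so [HCOO-] = 0.009382/0.06152 = 0.1525 M.
Kb = Kw/Ka = 1.0e-14 / 1.8 x 10^-4 = 5.56e-11.
[OH^-] = sqrt(Kb x [HCOO-]) = sqrt(5.56e-11 x 0.1525) = 2.91e-6 M.
pOH = 5.54, so pH = 14.00 - 5.54 = 8.46.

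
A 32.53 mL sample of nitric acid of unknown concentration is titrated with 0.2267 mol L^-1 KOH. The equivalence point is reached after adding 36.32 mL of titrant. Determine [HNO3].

n(KOH) delivered = 0.2267 x 0.03632 = 0.008234 mol.
For a 1:1 reaction, n(HNO3) = 0.008234 mol.
[HNO3] = 0.008234 mol / 0.03253 L = 0.253 M.

0.253 M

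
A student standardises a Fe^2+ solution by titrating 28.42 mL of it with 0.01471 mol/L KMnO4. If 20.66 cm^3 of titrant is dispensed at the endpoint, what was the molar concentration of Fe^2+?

n(KMnO4) = 0.01471 x 0.02066 = 0.0003039 mol.
From the balanced equation, 1 mol KMnO4 reacts with 5 mol Fe^2+, so n(Fe^2+) = 0.0003039 x 5/1 = 0.001520 mol.
[Fe^2+] = 0.001520 / 0.02842 L = 0.0535 M.

0.0535 M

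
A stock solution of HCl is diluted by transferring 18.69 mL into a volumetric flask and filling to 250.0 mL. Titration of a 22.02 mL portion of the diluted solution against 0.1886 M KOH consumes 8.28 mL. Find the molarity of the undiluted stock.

0.949 M

n(KOH) = 0.1886 x 0.008280 = 0.001562 mol.
n(HCl) in the aliquot = 0.001562 mol.
[diluted HCl] = 0.001562 / 0.02202 = 0.07092 M.
Dilution factor = 250.0/18.69 = 13.38, so [stock] = 0.07092 x 13.38 = 0.949 M.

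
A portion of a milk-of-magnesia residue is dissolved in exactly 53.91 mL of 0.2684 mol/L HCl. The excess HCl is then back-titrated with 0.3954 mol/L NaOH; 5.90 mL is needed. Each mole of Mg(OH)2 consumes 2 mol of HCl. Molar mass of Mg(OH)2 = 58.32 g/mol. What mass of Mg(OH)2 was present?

Total n(HCl) added = 0.2684 x 0.05391 = 0.01447 mol.
n(NaOH) used = 0.3954 x 0.005900 = 0.002333 mol, which equals the excess n(HCl).
So n(HCl) consumed by the sample = 0.01447 - 0.002333 = 0.01214 mol.
n(Mg(OH)2) = 0.01214 / 2 = 0.006068 mol.
mass = 0.006068 mol x 58.32 g/mol = 0.354 g.

0.354 g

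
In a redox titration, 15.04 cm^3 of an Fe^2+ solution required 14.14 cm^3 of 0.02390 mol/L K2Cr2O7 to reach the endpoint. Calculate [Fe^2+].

n(K2Cr2O7) = 0.02390 x 0.01414 = 0.0003379 mol.
From the balanced equation, 1 mol K2Cr2O7 reacts with 6 mol Fe^2+, so n(Fe^2+) = 0.0003379 x 6/1 = 0.002028 mol.
[Fe^2+] = 0.002028 / 0.01504 L = 0.135 M.

0.135 M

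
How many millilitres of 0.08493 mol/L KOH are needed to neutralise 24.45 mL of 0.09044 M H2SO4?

52.1 mL

n(H2SO4) = 0.09044 mol/L x 0.02445 L = 0.002211 mol.
The neutralisation is 1 H2SO4 : 2 KOH, so n(KOH) = 0.002211 x 2/1 = 0.004423 mol.
V(KOH) = 0.004423 / 0.08493 = 0.05207 L = 52.1 mL.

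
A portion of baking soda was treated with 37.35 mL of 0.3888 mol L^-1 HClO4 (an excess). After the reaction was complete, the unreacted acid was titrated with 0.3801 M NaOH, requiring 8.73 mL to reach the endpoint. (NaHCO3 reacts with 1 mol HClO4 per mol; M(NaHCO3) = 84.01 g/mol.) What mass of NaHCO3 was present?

0.941 g

Total n(HClO4) added = 0.3888 x 0.03735 = 0.01452 mol.
n(NaOH) used = 0.3801 x 0.008730 = 0.003318 mol, which equals the excess n(HClO4).
So n(HClO4) consumed by the sample = 0.01452 - 0.003318 = 0.01120 mol.
n(NaHCO3) = 0.01120 / 1 = 0.01120 mol.
mass = 0.01120 mol x 84.01 g/mol = 0.941 g.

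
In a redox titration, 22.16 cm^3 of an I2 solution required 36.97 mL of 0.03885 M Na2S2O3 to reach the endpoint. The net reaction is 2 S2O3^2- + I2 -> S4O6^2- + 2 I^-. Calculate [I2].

n(Na2S2O3) = 0.03885 x 0.03697 = 0.001436 mol.
From the balanced equation, 2 mol Na2S2O3 reacts with 1 mol I2, so n(I2) = 0.001436 x 1/2 = 0.0007181 mol.
[I2] = 0.0007181 / 0.02216 L = 0.0324 M.

0.0324 M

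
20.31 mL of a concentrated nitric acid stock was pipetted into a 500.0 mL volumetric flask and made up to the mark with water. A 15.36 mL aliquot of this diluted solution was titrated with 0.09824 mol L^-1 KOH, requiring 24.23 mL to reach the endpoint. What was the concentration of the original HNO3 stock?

3.82 M

n(KOH) = 0.09824 x 0.02423 = 0.002380 mol.
n(HNO3) in the aliquot = 0.002380 mol.
[diluted HNO3] = 0.002380 / 0.01536 = 0.1550 M.
Dilution factor = 500.0/20.31 = 24.62, so [stock] = 0.1550 x 24.62 = 3.82 M.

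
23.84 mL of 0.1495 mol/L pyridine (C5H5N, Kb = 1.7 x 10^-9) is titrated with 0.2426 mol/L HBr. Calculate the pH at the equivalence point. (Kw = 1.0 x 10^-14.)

n(C5H5N) = 0.1495 x 0.02384 = 0.003564 mol; V(HBr) at equivalence = 0.003564/0.2426 = 0.01469 L.
At equivalence the base is fully converted to C5H5NH+; total volume = 0.03853 L, so [C5H5NH+] = 0.003564/0.03853 = 0.09250 M.
Ka(C5H5NH+) = Kw/Kb = 1.0e-14 / 1.7 x 10^-9 = 5.88e-6.
[H^+] = sqrt(Ka x [C5H5NH+]) = sqrt(5.88e-6 x 0.09250) = 0.000738 M.
pH = -log(0.000738) = 3.13.

3.13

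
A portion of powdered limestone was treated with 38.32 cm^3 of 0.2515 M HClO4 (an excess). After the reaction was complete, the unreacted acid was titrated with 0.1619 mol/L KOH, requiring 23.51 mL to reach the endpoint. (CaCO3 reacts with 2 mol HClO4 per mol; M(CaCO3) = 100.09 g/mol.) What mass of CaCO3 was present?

0.292 g

Total n(HClO4) added = 0.2515 x 0.03832 = 0.009637 mol.
n(KOH) used = 0.1619 x 0.02351 = 0.003806 mol, which equals the excess n(HClO4).
So n(HClO4) consumed by the sample = 0.009637 - 0.003806 = 0.005831 mol.
n(CaCO3) = 0.005831 / 2 = 0.002916 mol.
mass = 0.002916 mol x 100.09 g/mol = 0.292 g.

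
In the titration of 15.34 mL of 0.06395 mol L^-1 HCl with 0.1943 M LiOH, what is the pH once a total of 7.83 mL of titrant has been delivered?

12.37

n(acid) = 0.06395 x 0.01534 = 0.0009810 mol; n(LiOH) added = 0.1943 x 0.007830 = 0.001521 mol.
Base is in excess by 0.001521 - 0.0009810 = 0.0005404 mol in a total volume of 0.02317 L.
[OH^-] = 0.0005404/0.02317 = 0.02332 M, so pOH = 1.63 and pH = 14.00 - 1.63 = 12.37.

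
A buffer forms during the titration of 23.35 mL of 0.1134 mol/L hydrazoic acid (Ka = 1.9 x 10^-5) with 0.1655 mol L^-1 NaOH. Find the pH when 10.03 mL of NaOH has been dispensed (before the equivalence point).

Initial n(HN3) = 0.1134 x 0.02335 = 0.002648 mol.
n(NaOH) added = 0.1655 x 0.01003 = 0.001660 mol, converting that many moles of HN3 to N3-.
Remaining n(HN3) = 0.0009879 mol; n(N3-) = 0.001660 mol.
By Henderson-Hasselbalch, pH = pKa + log([A^-]/[HA]) = 4.72 + log(0.001660/0.0009879) = 4.72 + (+0.23) = 4.95.

4.95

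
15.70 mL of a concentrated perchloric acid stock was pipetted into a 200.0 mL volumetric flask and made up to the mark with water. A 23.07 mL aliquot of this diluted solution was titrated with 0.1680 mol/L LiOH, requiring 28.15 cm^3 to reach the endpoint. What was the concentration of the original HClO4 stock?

2.61 M

n(LiOH) = 0.1680 x 0.02815 = 0.004729 mol.
n(HClO4) in the aliquot = 0.004729 mol.
[diluted HClO4] = 0.004729 / 0.02307 = 0.2050 M.
Dilution factor = 200.0/15.70 = 12.74, so [stock] = 0.2050 x 12.74 = 2.61 M.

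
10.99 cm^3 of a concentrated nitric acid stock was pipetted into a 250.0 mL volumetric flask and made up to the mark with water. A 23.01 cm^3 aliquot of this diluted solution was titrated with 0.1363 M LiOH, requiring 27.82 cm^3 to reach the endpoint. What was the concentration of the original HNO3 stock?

n(LiOH) = 0.1363 x 0.02782 = 0.003792 mol.
n(HNO3) in the aliquot = 0.003792 mol.
[diluted HNO3] = 0.003792 / 0.02301 = 0.1648 M.
Dilution factor = 250.0/10.99 = 22.75, so [stock] = 0.1648 x 22.75 = 3.75 M.

3.75 M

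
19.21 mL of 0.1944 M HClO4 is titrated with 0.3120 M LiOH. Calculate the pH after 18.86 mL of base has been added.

12.75

n(acid) = 0.1944 x 0.01921 = 0.003734 mol; n(LiOH) added = 0.3120 x 0.01886 = 0.005884 mol.
Base is in excess by 0.005884 - 0.003734 = 0.002150 mol in a total volume of 0.03807 L.
[OH^-] = 0.002150/0.03807 = 0.05647 M, so pOH = 1.25 and pH = 14.00 - 1.25 = 12.75.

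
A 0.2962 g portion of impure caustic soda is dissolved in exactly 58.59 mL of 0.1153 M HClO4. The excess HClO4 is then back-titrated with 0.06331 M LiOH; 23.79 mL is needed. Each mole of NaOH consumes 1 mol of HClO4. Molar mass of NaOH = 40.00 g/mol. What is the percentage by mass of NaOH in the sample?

Total n(HClO4) added = 0.1153 x 0.05859 = 0.006755 mol.
n(LiOH) used = 0.06331 x 0.02379 = 0.001506 mol, which equals the excess n(HClO4).
So n(HClO4) consumed by the sample = 0.006755 - 0.001506 = 0.005249 mol.
n(NaOH) = 0.005249 / 1 = 0.005249 mol.
mass NaOH = 0.005249 x 40.00 = 0.2100 g, so %NaOH = 0.2100/0.2962 x 100 = 70.9%.

70.9%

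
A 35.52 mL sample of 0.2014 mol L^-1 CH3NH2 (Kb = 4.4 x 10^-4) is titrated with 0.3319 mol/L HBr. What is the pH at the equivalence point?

n(CH3NH2) = 0.2014 x 0.03552 = 0.007154 mol; V(HBr) at equivalence = 0.007154/0.3319 = 0.02155 L.
At equivalence the base is fully converted to CH3NH3+; total volume = 0.05707 L, so [CH3NH3+] = 0.007154/0.05707 = 0.1253 M.
Ka(CH3NH3+) = Kw/Kb = 1.0e-14 / 4.4 x 10^-4 = 2.27e-11.
[H^+] = sqrt(Ka x [CH3NH3+]) = sqrt(2.27e-11 x 0.1253) = 1.69e-6 M.
pH = -log(1.69e-6) = 5.77.

5.77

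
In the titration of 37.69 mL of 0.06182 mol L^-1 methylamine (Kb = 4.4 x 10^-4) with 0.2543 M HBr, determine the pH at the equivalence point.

n(CH3NH2) = 0.06182 x 0.03769 = 0.002330 mol; V(HBr) at equivalence = 0.002330/0.2543 = 0.009162 L.
At equivalence the base is fully converted to CH3NH3+; total volume = 0.04685 L, so [CH3NH3+] = 0.002330/0.04685 = 0.04973 M.
Ka(CH3NH3+) = Kw/Kb = 1.0e-14 / 4.4 x 10^-4 = 2.27e-11.
[H^+] = sqrt(Ka x [CH3NH3+]) = sqrt(2.27e-11 x 0.04973) = 1.06e-6 M.
pH = -log(1.06e-6) = 5.97.

5.97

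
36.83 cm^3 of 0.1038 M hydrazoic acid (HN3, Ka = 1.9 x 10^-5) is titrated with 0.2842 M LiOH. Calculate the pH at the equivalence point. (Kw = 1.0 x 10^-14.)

8.80

n(HN3) = 0.1038 x 0.03683 = 0.003823 mol; V(LiOH) at equivalence = 0.003823/0.2842 = 0.01345 L.
At equivalence all the acid is converted to N3-; total volume = 0.03683 + 0.01345 = 0.05028 L, so [N3-] = 0.003823/0.05028 = 0.07603 M.
Kb = Kw/Ka = 1.0e-14 / 1.9 x 10^-5 = 5.26e-10.
[OH^-] = sqrt(Kb x [N3-]) = sqrt(5.26e-10 x 0.07603) = 6.33e-6 M.
pOH = 5.20, so pH = 14.00 - 5.20 = 8.80.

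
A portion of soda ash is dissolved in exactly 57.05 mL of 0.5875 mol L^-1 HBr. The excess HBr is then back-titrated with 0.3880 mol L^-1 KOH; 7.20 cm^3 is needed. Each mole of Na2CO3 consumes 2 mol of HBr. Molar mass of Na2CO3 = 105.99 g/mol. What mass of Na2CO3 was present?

1.63 g

Total n(HBr) added = 0.5875 x 0.05705 = 0.03352 mol.
n(KOH) used = 0.3880 x 0.007200 = 0.002794 mol, which equals the excess n(HBr).
So n(HBr) consumed by the sample = 0.03352 - 0.002794 = 0.03072 mol.
n(Na2CO3) = 0.03072 / 2 = 0.01536 mol.
mass = 0.01536 mol x 105.99 g/mol = 1.63 g.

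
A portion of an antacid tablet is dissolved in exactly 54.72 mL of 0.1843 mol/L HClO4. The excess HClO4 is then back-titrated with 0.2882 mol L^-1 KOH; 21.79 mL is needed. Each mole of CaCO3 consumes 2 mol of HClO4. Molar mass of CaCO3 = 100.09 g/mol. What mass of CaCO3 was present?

0.190 g

Total n(HClO4) added = 0.1843 x 0.05472 = 0.01008 mol.
n(KOH) used = 0.2882 x 0.02179 = 0.006280 mol, which equals the excess n(HClO4).
So n(HClO4) consumed by the sample = 0.01008 - 0.006280 = 0.003805 mol.
n(CaCO3) = 0.003805 / 2 = 0.001903 mol.
mass = 0.001903 mol x 100.09 g/mol = 0.190 g.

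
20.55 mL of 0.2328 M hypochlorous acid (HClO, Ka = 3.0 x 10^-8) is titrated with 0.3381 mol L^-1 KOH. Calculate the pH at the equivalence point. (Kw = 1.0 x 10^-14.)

10.33

n(HClO) = 0.2328 x 0.02055 = 0.004784 mol; V(KOH) at equivalence = 0.004784/0.3381 = 0.01415 L.
At equivalence all the acid is converted to ClO-; total volume = 0.02055 + 0.01415 = 0.03470 L, so [ClO-] = 0.004784/0.03470 = 0.1379 M.
Kb = Kw/Ka = 1.0e-14 / 3.0 x 10^-8 = 3.33e-7.
[OH^-] = sqrt(Kb x [ClO-]) = sqrt(3.33e-7 x 0.1379) = 0.000214 M.
pOH = 3.67, so pH = 14.00 - 3.67 = 10.33.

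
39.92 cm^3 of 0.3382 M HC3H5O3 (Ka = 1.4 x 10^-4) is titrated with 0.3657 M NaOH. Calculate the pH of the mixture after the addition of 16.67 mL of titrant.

3.77

Initial n(HC3H5O3) = 0.3382 x 0.03992 = 0.01350 mol.
n(NaOH) added = 0.3657 x 0.01667 = 0.006096 mol, converting that many moles of HC3H5O3 to C3H5O3-.
Remaining n(HC3H5O3) = 0.007405 mol; n(C3H5O3-) = 0.006096 mol.
By Henderson-Hasselbalch, pH = pKa + log([A^-]/[HA]) = 3.85 + log(0.006096/0.007405) = 3.85 + (-0.08) = 3.77.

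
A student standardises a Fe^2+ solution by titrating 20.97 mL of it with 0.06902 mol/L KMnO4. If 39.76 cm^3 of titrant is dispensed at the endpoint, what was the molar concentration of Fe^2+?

n(KMnO4) = 0.06902 x 0.03976 = 0.002744 mol.
From the balanced equation, 1 mol KMnO4 reacts with 5 mol Fe^2+, so n(Fe^2+) = 0.002744 x 5/1 = 0.01372 mol.
[Fe^2+] = 0.01372 / 0.02097 L = 0.654 M.

0.654 M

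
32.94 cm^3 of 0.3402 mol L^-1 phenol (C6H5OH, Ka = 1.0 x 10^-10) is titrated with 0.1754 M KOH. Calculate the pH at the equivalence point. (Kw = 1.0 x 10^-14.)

11.53

n(C6H5OH) = 0.3402 x 0.03294 = 0.01121 mol; V(KOH) at equivalence = 0.01121/0.1754 = 0.06389 L.
At equivalence all the acid is converted to C6H5O-; total volume = 0.03294 + 0.06389 = 0.09683 L, so [C6H5O-] = 0.01121/0.09683 = 0.1157 M.
Kb = Kw/Ka = 1.0e-14 / 1.0 x 10^-10 = 0.000100.
[OH^-] = sqrt(Kb x [C6H5O-]) = sqrt(0.000100 x 0.1157) = 0.00340 M.
pOH = 2.47, so pH = 14.00 - 2.47 = 11.53.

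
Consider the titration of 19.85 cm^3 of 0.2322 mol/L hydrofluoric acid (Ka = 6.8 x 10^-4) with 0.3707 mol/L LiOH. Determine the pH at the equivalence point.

n(HF) = 0.2322 x 0.01985 = 0.004609 mol; V(LiOH) at equivalence = 0.004609/0.3707 = 0.01243 L.
At equivalence all the acid is converted to F-; total volume = 0.01985 + 0.01243 = 0.03228 L, so [F-] = 0.004609/0.03228 = 0.1428 M.
Kb = Kw/Ka = 1.0e-14 / 6.8 x 10^-4 = 1.47e-11.
[OH^-] = sqrt(Kb x [F-]) = sqrt(1.47e-11 x 0.1428) = 1.45e-6 M.
pOH = 5.84, so pH = 14.00 - 5.84 = 8.16.

8.16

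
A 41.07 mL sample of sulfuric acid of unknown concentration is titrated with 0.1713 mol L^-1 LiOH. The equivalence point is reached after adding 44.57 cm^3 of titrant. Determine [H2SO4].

n(LiOH) delivered = 0.1713 x 0.04457 = 0.007635 mol.
The reaction is 1 H2SO4 + 2 LiOH, so n(H2SO4) = 0.007635 x 1/2 = 0.003817 mol.
[H2SO4] = 0.003817 mol / 0.04107 L = 0.0929 M.

0.0929 M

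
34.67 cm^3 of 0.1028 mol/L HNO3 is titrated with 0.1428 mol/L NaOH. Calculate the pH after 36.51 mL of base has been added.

n(acid) = 0.1028 x 0.03467 = 0.003564 mol; n(NaOH) added = 0.1428 x 0.03651 = 0.005214 mol.
Base is in excess by 0.005214 - 0.003564 = 0.001650 mol in a total volume of 0.07118 L.
[OH^-] = 0.001650/0.07118 = 0.02317 M, so pOH = 1.63 and pH = 14.00 - 1.63 = 12.37.

12.37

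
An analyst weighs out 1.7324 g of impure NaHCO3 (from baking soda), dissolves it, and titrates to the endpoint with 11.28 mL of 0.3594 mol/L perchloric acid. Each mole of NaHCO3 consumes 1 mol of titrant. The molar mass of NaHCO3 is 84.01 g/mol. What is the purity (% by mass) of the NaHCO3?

19.7%

n(HClO4) = 0.3594 x 0.01128 = 0.004054 mol.
n(NaHCO3) = 0.004054 / 1 = 0.004054 mol.
mass of NaHCO3 = 0.004054 x 84.01 = 0.3406 g.
% purity = 0.3406 / 1.7324 x 100 = 19.7%.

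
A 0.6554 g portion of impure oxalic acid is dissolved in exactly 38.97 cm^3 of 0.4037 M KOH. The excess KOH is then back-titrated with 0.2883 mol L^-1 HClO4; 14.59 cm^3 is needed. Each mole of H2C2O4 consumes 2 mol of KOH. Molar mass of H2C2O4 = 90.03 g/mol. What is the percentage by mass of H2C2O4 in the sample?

Total n(KOH) added = 0.4037 x 0.03897 = 0.01573 mol.
n(HClO4) used = 0.2883 x 0.01459 = 0.004206 mol, which equals the excess n(KOH).
So n(KOH) consumed by the sample = 0.01573 - 0.004206 = 0.01153 mol.
n(H2C2O4) = 0.01153 / 2 = 0.005763 mol.
mass H2C2O4 = 0.005763 x 90.03 = 0.5188 g, so %H2C2O4 = 0.5188/0.6554 x 100 = 79.2%.

79.2%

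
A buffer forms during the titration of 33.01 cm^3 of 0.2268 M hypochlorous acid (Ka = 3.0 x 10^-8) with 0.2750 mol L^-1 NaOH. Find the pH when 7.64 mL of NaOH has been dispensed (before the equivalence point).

7.11

Initial n(HClO) = 0.2268 x 0.03301 = 0.007487 mol.
n(NaOH) added = 0.2750 x 0.007640 = 0.002101 mol, converting that many moles of HClO to ClO-.
Remaining n(HClO) = 0.005386 mol; n(ClO-) = 0.002101 mol.
By Henderson-Hasselbalch, pH = pKa + log([A^-]/[HA]) = 7.52 + log(0.002101/0.005386) = 7.52 + (-0.41) = 7.11.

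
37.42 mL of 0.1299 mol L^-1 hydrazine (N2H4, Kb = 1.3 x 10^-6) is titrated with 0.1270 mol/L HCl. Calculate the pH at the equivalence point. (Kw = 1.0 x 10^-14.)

n(N2H4) = 0.1299 x 0.03742 = 0.004861 mol; V(HCl) at equivalence = 0.004861/0.1270 = 0.03827 L.
At equivalence the base is fully converted to N2H5+; total volume = 0.07569 L, so [N2H5+] = 0.004861/0.07569 = 0.06422 M.
Ka(N2H5+) = Kw/Kb = 1.0e-14 / 1.3 x 10^-6 = 7.69e-9.
[H^+] = sqrt(Ka x [N2H5+]) = sqrt(7.69e-9 x 0.06422) = 2.22e-5 M.
pH = -log(2.22e-5) = 4.65.

4.65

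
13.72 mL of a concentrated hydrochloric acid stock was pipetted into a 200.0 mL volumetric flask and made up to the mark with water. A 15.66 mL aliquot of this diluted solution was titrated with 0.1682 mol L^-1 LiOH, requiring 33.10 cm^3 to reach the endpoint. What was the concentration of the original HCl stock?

n(LiOH) = 0.1682 x 0.03310 = 0.005567 mol.
n(HCl) in the aliquot = 0.005567 mol.
[diluted HCl] = 0.005567 / 0.01566 = 0.3555 M.
Dilution factor = 200.0/13.72 = 14.58, so [stock] = 0.3555 x 14.58 = 5.18 M.

5.18 M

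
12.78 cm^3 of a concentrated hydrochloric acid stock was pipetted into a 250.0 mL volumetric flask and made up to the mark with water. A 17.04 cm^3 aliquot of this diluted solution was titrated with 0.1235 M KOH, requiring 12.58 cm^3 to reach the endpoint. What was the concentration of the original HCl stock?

1.78 M

n(KOH) = 0.1235 x 0.01258 = 0.001554 mol.
n(HCl) in the aliquot = 0.001554 mol.
[diluted HCl] = 0.001554 / 0.01704 = 0.09118 M.
Dilution factor = 250.0/12.78 = 19.56, so [stock] = 0.09118 x 19.56 = 1.78 M.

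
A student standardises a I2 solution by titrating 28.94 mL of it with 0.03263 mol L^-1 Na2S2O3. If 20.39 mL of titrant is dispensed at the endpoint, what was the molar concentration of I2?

n(Na2S2O3) = 0.03263 x 0.02039 = 0.0006653 mol.
From the balanced equation, 2 mol Na2S2O3 reacts with 1 mol I2, so n(I2) = 0.0006653 x 1/2 = 0.0003327 mol.
[I2] = 0.0003327 / 0.02894 L = 0.0115 M.

0.0115 M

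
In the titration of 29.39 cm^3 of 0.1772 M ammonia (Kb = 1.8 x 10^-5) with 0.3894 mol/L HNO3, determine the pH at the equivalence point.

5.08

n(NH3) = 0.1772 x 0.02939 = 0.005208 mol; V(HNO3) at equivalence = 0.005208/0.3894 = 0.01337 L.
At equivalence the base is fully converted to NH4+; total volume = 0.04276 L, so [NH4+] = 0.005208/0.04276 = 0.1218 M.
Ka(NH4+) = Kw/Kb = 1.0e-14 / 1.8 x 10^-5 = 5.56e-10.
[H^+] = sqrt(Ka x [NH4+]) = sqrt(5.56e-10 x 0.1218) = 8.23e-6 M.
pH = -log(8.23e-6) = 5.08.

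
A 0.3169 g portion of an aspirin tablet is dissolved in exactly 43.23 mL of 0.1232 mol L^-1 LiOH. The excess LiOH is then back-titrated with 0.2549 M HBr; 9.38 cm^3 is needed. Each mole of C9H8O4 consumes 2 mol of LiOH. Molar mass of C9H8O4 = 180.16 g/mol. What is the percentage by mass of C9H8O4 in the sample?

Total n(LiOH) added = 0.1232 x 0.04323 = 0.005326 mol.
n(HBr) used = 0.2549 x 0.009380 = 0.002391 mol, which equals the excess n(LiOH).
So n(LiOH) consumed by the sample = 0.005326 - 0.002391 = 0.002935 mol.
n(C9H8O4) = 0.002935 / 2 = 0.001467 mol.
mass C9H8O4 = 0.001467 x 180.16 = 0.2644 g, so %C9H8O4 = 0.2644/0.3169 x 100 = 83.4%.

83.4%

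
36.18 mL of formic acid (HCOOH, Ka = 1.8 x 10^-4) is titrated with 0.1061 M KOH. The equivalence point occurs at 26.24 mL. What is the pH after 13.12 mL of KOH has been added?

3.74

13.12 mL is exactly half the equivalence volume (26.24/2), i.e. the half-equivalence point.
There, n(HA) = n(A^-), so pH = pKa = -log(1.8 x 10^-4) = 3.74.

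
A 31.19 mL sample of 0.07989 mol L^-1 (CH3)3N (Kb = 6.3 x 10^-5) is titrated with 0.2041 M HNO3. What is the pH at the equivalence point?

n((CH3)3N) = 0.07989 x 0.03119 = 0.002492 mol; V(HNO3) at equivalence = 0.002492/0.2041 = 0.01221 L.
At equivalence the base is fully converted to (CH3)3NH+; total volume = 0.04340 L, so [(CH3)3NH+] = 0.002492/0.04340 = 0.05742 M.
Ka((CH3)3NH+) = Kw/Kb = 1.0e-14 / 6.3 x 10^-5 = 1.59e-10.
[H^+] = sqrt(Ka x [(CH3)3NH+]) = sqrt(1.59e-10 x 0.05742) = 3.02e-6 M.
pH = -log(3.02e-6) = 5.52.

5.52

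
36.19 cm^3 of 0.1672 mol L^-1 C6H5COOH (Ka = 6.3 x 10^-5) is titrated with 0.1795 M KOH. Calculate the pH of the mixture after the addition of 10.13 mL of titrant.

Initial n(C6H5COOH) = 0.1672 x 0.03619 = 0.006051 mol.
n(KOH) added = 0.1795 x 0.01013 = 0.001818 mol, converting that many moles of C6H5COOH to C6H5COO-.
Remaining n(C6H5COOH) = 0.004233 mol; n(C6H5COO-) = 0.001818 mol.
By Henderson-Hasselbalch, pH = pKa + log([A^-]/[HA]) = 4.20 + log(0.001818/0.004233) = 4.20 + (-0.37) = 3.83.

3.83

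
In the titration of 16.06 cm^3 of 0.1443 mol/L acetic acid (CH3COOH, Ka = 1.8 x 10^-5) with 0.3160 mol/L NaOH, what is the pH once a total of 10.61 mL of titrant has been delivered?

n(acid) = 0.1443 x 0.01606 = 0.002317 mol; n(NaOH) added = 0.3160 x 0.01061 = 0.003353 mol.
Base is in excess by 0.003353 - 0.002317 = 0.001035 mol in a total volume of 0.02667 L.
[OH^-] = 0.001035/0.02667 = 0.03882 M, so pOH = 1.41 and pH = 14.00 - 1.41 = 12.59.

12.59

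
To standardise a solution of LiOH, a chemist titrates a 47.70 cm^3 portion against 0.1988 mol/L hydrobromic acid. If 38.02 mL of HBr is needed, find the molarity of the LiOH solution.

0.158 M

n(HBr) delivered = 0.1988 x 0.03802 = 0.007558 mol.
For a 1:1 reaction, n(LiOH) = 0.007558 mol.
[LiOH] = 0.007558 mol / 0.04770 L = 0.158 M.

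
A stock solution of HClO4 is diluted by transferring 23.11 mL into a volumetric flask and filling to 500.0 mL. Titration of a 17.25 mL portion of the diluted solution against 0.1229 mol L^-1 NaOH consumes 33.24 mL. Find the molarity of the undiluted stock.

5.12 M

n(NaOH) = 0.1229 x 0.03324 = 0.004085 mol.
n(HClO4) in the aliquot = 0.004085 mol.
[diluted HClO4] = 0.004085 / 0.01725 = 0.2368 M.
Dilution factor = 500.0/23.11 = 21.64, so [stock] = 0.2368 x 21.64 = 5.12 M.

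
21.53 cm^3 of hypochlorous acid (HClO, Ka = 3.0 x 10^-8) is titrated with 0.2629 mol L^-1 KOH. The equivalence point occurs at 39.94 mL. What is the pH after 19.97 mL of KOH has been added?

7.52

19.97 mL is exactly half the equivalence volume (39.94/2), i.e. the half-equivalence point.
There, n(HA) = n(A^-), so pH = pKa = -log(3.0 x 10^-8) = 7.52.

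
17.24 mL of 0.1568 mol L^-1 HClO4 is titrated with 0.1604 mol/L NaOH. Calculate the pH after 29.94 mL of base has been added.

12.65

n(acid) = 0.1568 x 0.01724 = 0.002703 mol; n(NaOH) added = 0.1604 x 0.02994 = 0.004802 mol.
Base is in excess by 0.004802 - 0.002703 = 0.002099 mol in a total volume of 0.04718 L.
[OH^-] = 0.002099/0.04718 = 0.04449 M, so pOH = 1.35 and pH = 14.00 - 1.35 = 12.65.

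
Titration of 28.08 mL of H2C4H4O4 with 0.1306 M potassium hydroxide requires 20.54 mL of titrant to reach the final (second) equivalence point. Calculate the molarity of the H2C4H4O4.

0.0478 M

n(KOH) = 0.1306 x 0.02054 = 0.002683 mol.
At the final (second) equivalence point, 2 mol OH^- react per mol H2C4H4O4, so n(H2C4H4O4) = 0.002683 / 2 = 0.001341 mol.
[H2C4H4O4] = 0.001341 / 0.02808 L = 0.0478 M.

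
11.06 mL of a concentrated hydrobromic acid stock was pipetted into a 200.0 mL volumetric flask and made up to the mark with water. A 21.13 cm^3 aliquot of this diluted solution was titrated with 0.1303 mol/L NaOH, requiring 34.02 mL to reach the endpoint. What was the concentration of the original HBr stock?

n(NaOH) = 0.1303 x 0.03402 = 0.004433 mol.
n(HBr) in the aliquot = 0.004433 mol.
[diluted HBr] = 0.004433 / 0.02113 = 0.2098 M.
Dilution factor = 200.0/11.06 = 18.08, so [stock] = 0.2098 x 18.08 = 3.79 M.

3.79 M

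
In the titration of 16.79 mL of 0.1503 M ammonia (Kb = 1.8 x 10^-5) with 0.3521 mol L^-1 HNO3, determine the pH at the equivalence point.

5.12

n(NH3) = 0.1503 x 0.01679 = 0.002524 mol; V(HNO3) at equivalence = 0.002524/0.3521 = 0.007167 L.
At equivalence the base is fully converted to NH4+; total volume = 0.02396 L, so [NH4+] = 0.002524/0.02396 = 0.1053 M.
Ka(NH4+) = Kw/Kb = 1.0e-14 / 1.8 x 10^-5 = 5.56e-10.
[H^+] = sqrt(Ka x [NH4+]) = sqrt(5.56e-10 x 0.1053) = 7.65e-6 M.
pH = -log(7.65e-6) = 5.12.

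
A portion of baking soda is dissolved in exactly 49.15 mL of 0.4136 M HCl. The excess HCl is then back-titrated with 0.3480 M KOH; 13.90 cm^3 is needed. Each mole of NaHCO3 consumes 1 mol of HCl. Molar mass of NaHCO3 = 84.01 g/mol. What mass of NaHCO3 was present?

Total n(HCl) added = 0.4136 x 0.04915 = 0.02033 mol.
n(KOH) used = 0.3480 x 0.01390 = 0.004837 mol, which equals the excess n(HCl).
So n(HCl) consumed by the sample = 0.02033 - 0.004837 = 0.01549 mol.
n(NaHCO3) = 0.01549 / 1 = 0.01549 mol.
mass = 0.01549 mol x 84.01 g/mol = 1.30 g.

1.30 g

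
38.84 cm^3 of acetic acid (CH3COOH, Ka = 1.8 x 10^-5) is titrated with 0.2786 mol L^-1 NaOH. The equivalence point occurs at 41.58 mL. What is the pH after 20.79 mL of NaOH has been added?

4.74

20.79 mL is exactly half the equivalence volume (41.58/2), i.e. the half-equivalence point.
There, n(HA) = n(A^-), so pH = pKa = -log(1.8 x 10^-5) = 4.74.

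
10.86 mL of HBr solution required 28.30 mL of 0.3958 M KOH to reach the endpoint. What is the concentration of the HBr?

n(KOH) delivered = 0.3958 x 0.02830 = 0.01120 mol.
For a 1:1 reaction, n(HBr) = 0.01120 mol.
[HBr] = 0.01120 mol / 0.01086 L = 1.03 M.

1.03 M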